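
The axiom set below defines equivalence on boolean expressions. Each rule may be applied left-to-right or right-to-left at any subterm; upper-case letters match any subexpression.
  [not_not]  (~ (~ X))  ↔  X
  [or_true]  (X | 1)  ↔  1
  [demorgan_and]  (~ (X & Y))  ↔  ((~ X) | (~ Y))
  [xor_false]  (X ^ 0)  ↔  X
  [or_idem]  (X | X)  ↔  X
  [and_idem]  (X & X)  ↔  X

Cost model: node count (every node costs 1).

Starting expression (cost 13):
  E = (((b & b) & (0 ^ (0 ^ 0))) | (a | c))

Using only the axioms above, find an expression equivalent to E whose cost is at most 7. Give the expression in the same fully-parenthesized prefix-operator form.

1. [xor_false →] (0 ^ 0)  →  0;  E = (((b & b) & (0 ^ 0)) | (a | c))
2. [xor_false →] (0 ^ 0)  →  0;  E = (((b & b) & 0) | (a | c))
3. [and_idem →] (b & b)  →  b;  cost 7 ≤ 7, done

((b & 0) | (a | c))   [cost 7]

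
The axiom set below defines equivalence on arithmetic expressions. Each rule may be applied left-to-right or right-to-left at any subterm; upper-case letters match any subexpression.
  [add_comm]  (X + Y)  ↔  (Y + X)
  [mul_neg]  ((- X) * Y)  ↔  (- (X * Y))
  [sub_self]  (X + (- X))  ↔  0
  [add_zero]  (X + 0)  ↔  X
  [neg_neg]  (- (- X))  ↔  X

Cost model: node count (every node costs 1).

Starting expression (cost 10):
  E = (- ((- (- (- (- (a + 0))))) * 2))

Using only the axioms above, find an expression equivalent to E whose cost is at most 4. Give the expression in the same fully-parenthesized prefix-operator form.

(- (a * 2))   [cost 4]

(1) (a + 0)  =[add_zero →]=  a    ⊢ (- ((- (- (- (- a)))) * 2))
(2) (- (- (- a)))  =[neg_neg →]=  (- a)    ⊢ (- ((- (- a)) * 2))
(3) (- (- a))  =[neg_neg →]=  a    ⊢ cost 4, within 4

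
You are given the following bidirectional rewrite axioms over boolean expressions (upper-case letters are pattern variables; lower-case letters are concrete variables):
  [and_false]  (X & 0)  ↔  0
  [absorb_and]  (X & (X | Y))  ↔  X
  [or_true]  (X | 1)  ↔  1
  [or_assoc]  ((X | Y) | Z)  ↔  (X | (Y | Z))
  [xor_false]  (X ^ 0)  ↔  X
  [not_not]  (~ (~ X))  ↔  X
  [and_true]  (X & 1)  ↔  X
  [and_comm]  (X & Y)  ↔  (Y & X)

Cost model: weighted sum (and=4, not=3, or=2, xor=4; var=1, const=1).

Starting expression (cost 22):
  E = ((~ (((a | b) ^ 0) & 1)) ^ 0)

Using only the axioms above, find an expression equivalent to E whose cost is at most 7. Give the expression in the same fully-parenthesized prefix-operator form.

(~ (a | b))   [cost 7]

step 1: and_true (→) rewrites (((a | b) ^ 0) & 1) into ((a | b) ^ 0), now ((~ ((a | b) ^ 0)) ^ 0)
step 2: xor_false (→) rewrites ((a | b) ^ 0) into (a | b), now ((~ (a | b)) ^ 0)
step 3: xor_false (→) rewrites ((~ (a | b)) ^ 0) into (~ (a | b)), reaching cost 7 (bound 7)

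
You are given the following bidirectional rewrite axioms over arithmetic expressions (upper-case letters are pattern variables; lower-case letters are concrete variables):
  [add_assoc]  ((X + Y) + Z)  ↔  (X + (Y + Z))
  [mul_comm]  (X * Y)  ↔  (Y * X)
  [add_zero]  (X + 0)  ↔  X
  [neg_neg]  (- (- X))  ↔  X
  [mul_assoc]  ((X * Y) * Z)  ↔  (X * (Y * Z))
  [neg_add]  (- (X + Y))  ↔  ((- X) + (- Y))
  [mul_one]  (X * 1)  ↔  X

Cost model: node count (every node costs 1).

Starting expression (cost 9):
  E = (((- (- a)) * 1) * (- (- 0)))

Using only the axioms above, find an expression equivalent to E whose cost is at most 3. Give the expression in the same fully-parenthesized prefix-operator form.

step 1: mul_one (→) rewrites ((- (- a)) * 1) into (- (- a)), now ((- (- a)) * (- (- 0)))
step 2: neg_neg (→) rewrites (- (- 0)) into 0, now ((- (- a)) * 0)
step 3: neg_neg (→) rewrites (- (- a)) into a, reaching cost 3 (bound 3)

(a * 0)   [cost 3]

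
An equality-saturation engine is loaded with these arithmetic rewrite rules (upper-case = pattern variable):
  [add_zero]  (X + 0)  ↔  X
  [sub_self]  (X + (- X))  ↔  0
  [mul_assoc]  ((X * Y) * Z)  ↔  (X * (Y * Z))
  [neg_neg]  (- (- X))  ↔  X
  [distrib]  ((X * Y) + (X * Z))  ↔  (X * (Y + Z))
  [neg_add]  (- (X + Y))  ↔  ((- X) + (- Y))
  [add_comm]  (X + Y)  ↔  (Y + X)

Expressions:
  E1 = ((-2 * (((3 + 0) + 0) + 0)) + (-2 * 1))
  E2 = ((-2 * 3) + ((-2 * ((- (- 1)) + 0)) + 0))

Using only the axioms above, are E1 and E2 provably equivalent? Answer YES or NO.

step 1: add_zero (→) rewrites (((3 + 0) + 0) + 0) into ((3 + 0) + 0), now ((-2 * ((3 + 0) + 0)) + (-2 * 1))
step 2: add_zero (→) rewrites ((3 + 0) + 0) into (3 + 0), now ((-2 * (3 + 0)) + (-2 * 1))
step 3: add_zero (→) rewrites (3 + 0) into 3, now ((-2 * 3) + (-2 * 1))
step 4: neg_neg (←) rewrites 1 into (- (- 1)), now ((-2 * 3) + (-2 * (- (- 1))))
step 5: add_zero (←) rewrites (-2 * (- (- 1))) into ((-2 * (- (- 1))) + 0), now ((-2 * 3) + ((-2 * (- (- 1))) + 0))
step 6: add_zero (←) rewrites (- (- 1)) into ((- (- 1)) + 0), which is E2

YES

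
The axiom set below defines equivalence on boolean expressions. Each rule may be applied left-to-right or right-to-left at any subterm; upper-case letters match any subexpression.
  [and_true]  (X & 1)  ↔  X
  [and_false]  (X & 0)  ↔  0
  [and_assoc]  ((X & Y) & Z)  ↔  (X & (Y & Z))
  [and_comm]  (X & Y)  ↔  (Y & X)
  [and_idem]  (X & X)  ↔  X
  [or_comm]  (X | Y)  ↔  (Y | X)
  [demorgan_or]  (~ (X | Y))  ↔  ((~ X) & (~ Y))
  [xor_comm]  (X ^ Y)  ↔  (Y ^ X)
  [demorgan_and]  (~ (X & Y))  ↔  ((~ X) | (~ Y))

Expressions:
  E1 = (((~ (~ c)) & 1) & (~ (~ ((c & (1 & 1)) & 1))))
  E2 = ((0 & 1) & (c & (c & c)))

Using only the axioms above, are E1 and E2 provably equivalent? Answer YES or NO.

NO

Every axiom is a valid identity, so a rewrite proof would force E1 and E2 to agree under every assignment.
At c=1: E1 = 1 but E2 = 0; they differ, so no derivation exists.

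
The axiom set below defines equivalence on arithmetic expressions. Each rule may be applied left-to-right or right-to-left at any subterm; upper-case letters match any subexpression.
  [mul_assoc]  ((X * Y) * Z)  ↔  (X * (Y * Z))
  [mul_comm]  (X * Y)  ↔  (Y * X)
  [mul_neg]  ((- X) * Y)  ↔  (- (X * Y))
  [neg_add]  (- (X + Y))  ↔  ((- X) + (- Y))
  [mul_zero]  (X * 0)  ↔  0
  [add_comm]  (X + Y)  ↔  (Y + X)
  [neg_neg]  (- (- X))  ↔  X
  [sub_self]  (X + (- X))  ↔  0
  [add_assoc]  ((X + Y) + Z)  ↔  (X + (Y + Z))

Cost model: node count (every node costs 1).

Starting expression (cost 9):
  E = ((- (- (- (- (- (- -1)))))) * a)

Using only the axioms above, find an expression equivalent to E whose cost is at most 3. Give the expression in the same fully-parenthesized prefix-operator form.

step 1: neg_neg (→) rewrites (- (- (- -1))) into (- -1), now ((- (- (- (- -1)))) * a)
step 2: neg_neg (→) rewrites (- (- (- -1))) into (- -1), now ((- (- -1)) * a)
step 3: neg_neg (→) rewrites (- (- -1)) into -1, reaching cost 3 (bound 3)

(-1 * a)   [cost 3]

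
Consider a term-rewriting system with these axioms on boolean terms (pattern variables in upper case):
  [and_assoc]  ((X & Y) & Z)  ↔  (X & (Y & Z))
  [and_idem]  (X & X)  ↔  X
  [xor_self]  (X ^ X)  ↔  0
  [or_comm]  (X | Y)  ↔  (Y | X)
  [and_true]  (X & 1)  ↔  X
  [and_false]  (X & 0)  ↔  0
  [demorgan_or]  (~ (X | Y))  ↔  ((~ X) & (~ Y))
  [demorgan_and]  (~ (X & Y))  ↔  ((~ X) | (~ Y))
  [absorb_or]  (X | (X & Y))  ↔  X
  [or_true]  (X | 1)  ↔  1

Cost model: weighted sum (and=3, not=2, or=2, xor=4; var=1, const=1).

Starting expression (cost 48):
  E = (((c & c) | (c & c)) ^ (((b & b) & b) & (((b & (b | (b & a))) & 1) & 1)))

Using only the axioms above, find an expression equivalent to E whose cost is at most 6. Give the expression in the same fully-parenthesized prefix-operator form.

(c ^ b)   [cost 6]

(1) (b | (b & a))  =[absorb_or →]=  b    ⊢ (((c & c) | (c & c)) ^ (((b & b) & b) & (((b & b) & 1) & 1)))
(2) (b & b)  =[and_idem →]=  b    ⊢ (((c & c) | (c & c)) ^ ((b & b) & (((b & b) & 1) & 1)))
(3) (c & c)  =[and_idem →]=  c    ⊢ ((c | (c & c)) ^ ((b & b) & (((b & b) & 1) & 1)))
(4) (((b & b) & 1) & 1)  =[and_true →]=  ((b & b) & 1)    ⊢ ((c | (c & c)) ^ ((b & b) & ((b & b) & 1)))
(5) ((b & b) & 1)  =[and_true →]=  (b & b)    ⊢ ((c | (c & c)) ^ ((b & b) & (b & b)))
(6) (c | (c & c))  =[absorb_or →]=  c    ⊢ (c ^ ((b & b) & (b & b)))
(7) ((b & b) & (b & b))  =[and_idem →]=  (b & b)    ⊢ (c ^ (b & b))
(8) (b & b)  =[and_idem →]=  b    ⊢ cost 6, within 6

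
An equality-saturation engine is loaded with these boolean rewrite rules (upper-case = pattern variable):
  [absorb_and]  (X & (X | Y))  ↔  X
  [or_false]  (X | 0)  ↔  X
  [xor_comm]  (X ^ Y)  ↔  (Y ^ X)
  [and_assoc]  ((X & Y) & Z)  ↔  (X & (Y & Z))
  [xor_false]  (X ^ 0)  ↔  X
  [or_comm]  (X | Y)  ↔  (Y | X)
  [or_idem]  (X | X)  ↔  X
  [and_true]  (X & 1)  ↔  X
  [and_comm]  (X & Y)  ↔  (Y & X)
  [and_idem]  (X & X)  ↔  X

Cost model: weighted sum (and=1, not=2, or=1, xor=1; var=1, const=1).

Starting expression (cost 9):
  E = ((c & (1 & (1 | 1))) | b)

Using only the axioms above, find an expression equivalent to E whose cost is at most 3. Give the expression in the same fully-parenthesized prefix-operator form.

1. [absorb_and →] (1 & (1 | 1))  →  1;  E = ((c & 1) | b)
2. [and_true →] (c & 1)  →  c;  cost 3 ≤ 3, done

(c | b)   [cost 3]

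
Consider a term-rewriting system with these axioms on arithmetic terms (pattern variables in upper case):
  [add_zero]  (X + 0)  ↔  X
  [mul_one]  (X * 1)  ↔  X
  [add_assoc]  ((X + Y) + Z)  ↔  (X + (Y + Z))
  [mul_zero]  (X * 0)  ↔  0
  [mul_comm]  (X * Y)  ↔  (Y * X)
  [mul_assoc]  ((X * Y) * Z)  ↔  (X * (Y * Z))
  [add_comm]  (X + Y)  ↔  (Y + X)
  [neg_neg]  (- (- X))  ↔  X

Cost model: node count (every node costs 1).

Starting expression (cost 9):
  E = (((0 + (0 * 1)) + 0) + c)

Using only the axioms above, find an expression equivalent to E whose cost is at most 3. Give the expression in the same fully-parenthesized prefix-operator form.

(0 + c)   [cost 3]

step 1: mul_one (→) rewrites (0 * 1) into 0, now (((0 + 0) + 0) + c)
step 2: add_zero (→) rewrites (0 + 0) into 0, now ((0 + 0) + c)
step 3: add_zero (→) rewrites (0 + 0) into 0, reaching cost 3 (bound 3)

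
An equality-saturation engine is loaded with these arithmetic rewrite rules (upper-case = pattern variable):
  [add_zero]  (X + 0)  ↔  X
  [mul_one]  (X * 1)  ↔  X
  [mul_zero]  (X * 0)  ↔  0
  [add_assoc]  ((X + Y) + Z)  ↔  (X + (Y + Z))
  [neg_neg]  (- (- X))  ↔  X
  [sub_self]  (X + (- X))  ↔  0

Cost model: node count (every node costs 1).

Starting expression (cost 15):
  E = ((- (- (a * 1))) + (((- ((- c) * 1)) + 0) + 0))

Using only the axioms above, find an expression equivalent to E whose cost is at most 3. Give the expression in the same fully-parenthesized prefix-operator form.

(1) ((- c) * 1)  =[mul_one →]=  (- c)    ⊢ ((- (- (a * 1))) + (((- (- c)) + 0) + 0))
(2) (- (- (a * 1)))  =[neg_neg →]=  (a * 1)    ⊢ ((a * 1) + (((- (- c)) + 0) + 0))
(3) (a * 1)  =[mul_one →]=  a    ⊢ (a + (((- (- c)) + 0) + 0))
(4) ((- (- c)) + 0)  =[add_zero →]=  (- (- c))    ⊢ (a + ((- (- c)) + 0))
(5) (- (- c))  =[neg_neg →]=  c    ⊢ (a + (c + 0))
(6) (c + 0)  =[add_zero →]=  c    ⊢ cost 3, within 3

(a + c)   [cost 3]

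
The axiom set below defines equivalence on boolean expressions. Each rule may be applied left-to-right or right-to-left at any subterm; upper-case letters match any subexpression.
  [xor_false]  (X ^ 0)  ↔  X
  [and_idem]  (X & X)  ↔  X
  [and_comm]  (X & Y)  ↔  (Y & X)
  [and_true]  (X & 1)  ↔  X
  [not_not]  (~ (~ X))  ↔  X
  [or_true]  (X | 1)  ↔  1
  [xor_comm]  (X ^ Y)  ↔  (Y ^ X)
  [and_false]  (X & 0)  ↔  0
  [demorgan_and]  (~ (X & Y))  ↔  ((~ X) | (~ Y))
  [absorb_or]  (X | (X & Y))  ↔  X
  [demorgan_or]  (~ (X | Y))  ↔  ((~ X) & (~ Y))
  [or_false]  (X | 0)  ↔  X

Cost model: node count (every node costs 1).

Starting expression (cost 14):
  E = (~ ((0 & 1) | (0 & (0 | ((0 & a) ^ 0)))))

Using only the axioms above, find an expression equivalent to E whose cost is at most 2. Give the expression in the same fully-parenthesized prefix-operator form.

(~ 0)   [cost 2]

step 1: xor_false (→) rewrites ((0 & a) ^ 0) into (0 & a), now (~ ((0 & 1) | (0 & (0 | (0 & a)))))
step 2: absorb_or (→) rewrites (0 | (0 & a)) into 0, now (~ ((0 & 1) | (0 & 0)))
step 3: and_true (→) rewrites (0 & 1) into 0, now (~ (0 | (0 & 0)))
step 4: absorb_or (→) rewrites (0 | (0 & 0)) into 0, reaching cost 2 (bound 2)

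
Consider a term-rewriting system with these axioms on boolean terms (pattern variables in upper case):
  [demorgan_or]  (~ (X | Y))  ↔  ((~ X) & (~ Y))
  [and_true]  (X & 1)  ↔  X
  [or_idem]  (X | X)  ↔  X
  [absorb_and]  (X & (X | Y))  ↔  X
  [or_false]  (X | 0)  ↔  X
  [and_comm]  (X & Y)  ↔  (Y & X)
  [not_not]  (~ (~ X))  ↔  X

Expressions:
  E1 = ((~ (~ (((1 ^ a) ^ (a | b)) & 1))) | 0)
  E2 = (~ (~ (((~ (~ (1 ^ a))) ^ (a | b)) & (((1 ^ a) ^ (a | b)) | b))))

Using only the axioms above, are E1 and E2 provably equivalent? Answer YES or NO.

(1) (((1 ^ a) ^ (a | b)) & 1)  =[and_true →]=  ((1 ^ a) ^ (a | b))    ⊢ ((~ (~ ((1 ^ a) ^ (a | b)))) | 0)
(2) (~ (~ ((1 ^ a) ^ (a | b))))  =[not_not →]=  ((1 ^ a) ^ (a | b))    ⊢ (((1 ^ a) ^ (a | b)) | 0)
(3) (((1 ^ a) ^ (a | b)) | 0)  =[or_false →]=  ((1 ^ a) ^ (a | b))
(4) ((1 ^ a) ^ (a | b))  =[not_not ←]=  (~ (~ ((1 ^ a) ^ (a | b))))
(5) ((1 ^ a) ^ (a | b))  =[absorb_and ←]=  (((1 ^ a) ^ (a | b)) & (((1 ^ a) ^ (a | b)) | b))    ⊢ (~ (~ (((1 ^ a) ^ (a | b)) & (((1 ^ a) ^ (a | b)) | b))))
(6) (1 ^ a)  =[not_not ←]=  (~ (~ (1 ^ a)))    ⊢ E2

YES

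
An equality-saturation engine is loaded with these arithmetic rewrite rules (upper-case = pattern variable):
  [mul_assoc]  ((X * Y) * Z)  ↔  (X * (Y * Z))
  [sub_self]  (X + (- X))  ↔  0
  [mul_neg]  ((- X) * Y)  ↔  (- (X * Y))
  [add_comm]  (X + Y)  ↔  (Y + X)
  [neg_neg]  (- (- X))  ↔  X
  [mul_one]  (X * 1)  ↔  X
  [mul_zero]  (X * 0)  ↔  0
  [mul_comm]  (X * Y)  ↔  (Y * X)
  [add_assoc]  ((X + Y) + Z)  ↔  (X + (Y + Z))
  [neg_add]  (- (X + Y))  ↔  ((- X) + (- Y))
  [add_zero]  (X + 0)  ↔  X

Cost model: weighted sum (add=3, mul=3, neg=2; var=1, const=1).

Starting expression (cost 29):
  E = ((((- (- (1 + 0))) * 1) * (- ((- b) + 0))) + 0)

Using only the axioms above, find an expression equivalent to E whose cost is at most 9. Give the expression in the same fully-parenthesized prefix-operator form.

((1 * b) + 0)   [cost 9]

1. [add_zero →] (1 + 0)  →  1;  E = ((((- (- 1)) * 1) * (- ((- b) + 0))) + 0)
2. [add_zero →] ((- b) + 0)  →  (- b);  E = ((((- (- 1)) * 1) * (- (- b))) + 0)
3. [neg_neg →] (- (- 1))  →  1;  E = (((1 * 1) * (- (- b))) + 0)
4. [mul_one →] (1 * 1)  →  1;  E = ((1 * (- (- b))) + 0)
5. [neg_neg →] (- (- b))  →  b;  cost 9 ≤ 9, done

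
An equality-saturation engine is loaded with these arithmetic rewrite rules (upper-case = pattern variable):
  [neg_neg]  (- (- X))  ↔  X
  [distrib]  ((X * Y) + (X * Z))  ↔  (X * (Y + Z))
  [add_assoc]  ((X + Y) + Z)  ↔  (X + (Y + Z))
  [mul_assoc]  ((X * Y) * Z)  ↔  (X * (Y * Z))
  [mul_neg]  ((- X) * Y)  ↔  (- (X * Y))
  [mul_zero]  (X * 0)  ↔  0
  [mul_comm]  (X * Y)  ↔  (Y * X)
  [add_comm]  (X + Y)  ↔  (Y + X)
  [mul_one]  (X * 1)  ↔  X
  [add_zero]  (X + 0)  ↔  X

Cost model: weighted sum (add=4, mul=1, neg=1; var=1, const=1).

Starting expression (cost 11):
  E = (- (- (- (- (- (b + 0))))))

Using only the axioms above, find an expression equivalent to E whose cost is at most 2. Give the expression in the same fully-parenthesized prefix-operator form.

step 1: neg_neg (→) rewrites (- (- (- (- (b + 0))))) into (- (- (b + 0))), now (- (- (- (b + 0))))
step 2: neg_neg (→) rewrites (- (- (b + 0))) into (b + 0), now (- (b + 0))
step 3: add_zero (→) rewrites (b + 0) into b, reaching cost 2 (bound 2)

(- b)   [cost 2]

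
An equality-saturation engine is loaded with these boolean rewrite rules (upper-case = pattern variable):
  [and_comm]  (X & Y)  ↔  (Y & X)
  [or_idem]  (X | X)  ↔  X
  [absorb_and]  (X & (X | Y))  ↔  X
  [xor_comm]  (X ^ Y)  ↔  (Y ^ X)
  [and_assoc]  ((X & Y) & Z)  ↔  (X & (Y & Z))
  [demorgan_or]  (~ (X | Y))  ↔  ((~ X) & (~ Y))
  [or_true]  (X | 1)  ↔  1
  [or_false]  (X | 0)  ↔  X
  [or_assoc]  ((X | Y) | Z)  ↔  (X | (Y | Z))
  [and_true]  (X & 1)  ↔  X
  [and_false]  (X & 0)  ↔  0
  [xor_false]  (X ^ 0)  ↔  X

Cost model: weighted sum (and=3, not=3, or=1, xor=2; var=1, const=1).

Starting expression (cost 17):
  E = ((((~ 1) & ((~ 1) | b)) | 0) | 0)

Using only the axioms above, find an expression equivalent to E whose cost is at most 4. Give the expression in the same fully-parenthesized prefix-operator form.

(~ 1)   [cost 4]

(1) ((~ 1) & ((~ 1) | b))  =[absorb_and →]=  (~ 1)    ⊢ (((~ 1) | 0) | 0)
(2) (((~ 1) | 0) | 0)  =[or_false →]=  ((~ 1) | 0)
(3) ((~ 1) | 0)  =[or_false →]=  (~ 1)    ⊢ cost 4, within 4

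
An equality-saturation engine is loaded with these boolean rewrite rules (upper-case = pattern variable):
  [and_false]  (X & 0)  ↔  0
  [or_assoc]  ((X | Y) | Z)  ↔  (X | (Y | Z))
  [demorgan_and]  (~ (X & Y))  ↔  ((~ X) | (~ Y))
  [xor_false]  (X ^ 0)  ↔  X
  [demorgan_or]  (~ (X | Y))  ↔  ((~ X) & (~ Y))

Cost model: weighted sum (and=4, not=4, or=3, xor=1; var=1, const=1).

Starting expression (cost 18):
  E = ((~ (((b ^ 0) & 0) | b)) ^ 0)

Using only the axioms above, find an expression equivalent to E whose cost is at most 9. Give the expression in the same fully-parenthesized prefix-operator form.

(~ (0 | b))   [cost 9]

(1) (b ^ 0)  =[xor_false →]=  b    ⊢ ((~ ((b & 0) | b)) ^ 0)
(2) (b & 0)  =[and_false →]=  0    ⊢ ((~ (0 | b)) ^ 0)
(3) ((~ (0 | b)) ^ 0)  =[xor_false →]=  (~ (0 | b))    ⊢ cost 9, within 9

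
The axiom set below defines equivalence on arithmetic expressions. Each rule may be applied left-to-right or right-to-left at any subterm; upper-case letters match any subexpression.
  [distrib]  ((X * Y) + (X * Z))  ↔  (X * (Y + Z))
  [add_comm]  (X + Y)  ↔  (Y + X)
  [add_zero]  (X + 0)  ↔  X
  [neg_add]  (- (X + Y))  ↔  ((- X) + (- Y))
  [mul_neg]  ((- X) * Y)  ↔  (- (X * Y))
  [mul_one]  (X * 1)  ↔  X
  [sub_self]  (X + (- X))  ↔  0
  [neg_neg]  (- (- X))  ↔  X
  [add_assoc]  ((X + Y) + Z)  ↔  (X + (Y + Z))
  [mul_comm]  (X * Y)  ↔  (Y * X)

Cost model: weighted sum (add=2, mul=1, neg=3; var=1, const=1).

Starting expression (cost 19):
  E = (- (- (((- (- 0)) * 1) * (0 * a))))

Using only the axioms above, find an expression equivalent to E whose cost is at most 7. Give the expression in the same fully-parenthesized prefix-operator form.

1. [neg_neg →] (- (- 0))  →  0;  E = (- (- ((0 * 1) * (0 * a))))
2. [neg_neg →] (- (- ((0 * 1) * (0 * a))))  →  ((0 * 1) * (0 * a));  cost 7 ≤ 7, done

((0 * 1) * (0 * a))   [cost 7]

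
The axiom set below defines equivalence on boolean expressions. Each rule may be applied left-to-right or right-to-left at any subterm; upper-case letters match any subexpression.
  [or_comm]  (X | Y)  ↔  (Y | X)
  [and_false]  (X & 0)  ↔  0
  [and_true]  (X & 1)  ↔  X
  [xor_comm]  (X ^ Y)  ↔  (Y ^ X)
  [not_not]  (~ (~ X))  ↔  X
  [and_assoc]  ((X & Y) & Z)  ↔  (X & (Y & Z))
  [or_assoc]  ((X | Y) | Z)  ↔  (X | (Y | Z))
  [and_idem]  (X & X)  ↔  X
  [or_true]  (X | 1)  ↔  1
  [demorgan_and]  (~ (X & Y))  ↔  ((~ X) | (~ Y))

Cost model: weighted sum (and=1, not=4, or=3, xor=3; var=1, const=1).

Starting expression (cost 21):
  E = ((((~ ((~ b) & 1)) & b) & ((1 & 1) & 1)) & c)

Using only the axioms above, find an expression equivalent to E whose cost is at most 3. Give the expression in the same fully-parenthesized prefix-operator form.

(b & c)   [cost 3]

step 1: and_true (→) rewrites ((~ b) & 1) into (~ b), now ((((~ (~ b)) & b) & ((1 & 1) & 1)) & c)
step 2: not_not (→) rewrites (~ (~ b)) into b, now (((b & b) & ((1 & 1) & 1)) & c)
step 3: and_idem (→) rewrites (b & b) into b, now ((b & ((1 & 1) & 1)) & c)
step 4: and_true (→) rewrites ((1 & 1) & 1) into (1 & 1), now ((b & (1 & 1)) & c)
step 5: and_true (→) rewrites (1 & 1) into 1, now ((b & 1) & c)
step 6: and_true (→) rewrites (b & 1) into b, reaching cost 3 (bound 3)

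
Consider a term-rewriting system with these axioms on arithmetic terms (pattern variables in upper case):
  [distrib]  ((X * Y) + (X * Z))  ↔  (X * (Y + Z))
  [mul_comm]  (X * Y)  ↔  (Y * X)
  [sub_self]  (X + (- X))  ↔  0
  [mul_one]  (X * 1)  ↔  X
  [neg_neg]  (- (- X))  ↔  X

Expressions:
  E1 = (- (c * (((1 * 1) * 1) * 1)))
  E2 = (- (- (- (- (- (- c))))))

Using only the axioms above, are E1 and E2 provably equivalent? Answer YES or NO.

NO

Every axiom is a valid identity, so a rewrite proof would force E1 and E2 to agree under every assignment.
At c=1: E1 = -1 but E2 = 1; they differ, so no derivation exists.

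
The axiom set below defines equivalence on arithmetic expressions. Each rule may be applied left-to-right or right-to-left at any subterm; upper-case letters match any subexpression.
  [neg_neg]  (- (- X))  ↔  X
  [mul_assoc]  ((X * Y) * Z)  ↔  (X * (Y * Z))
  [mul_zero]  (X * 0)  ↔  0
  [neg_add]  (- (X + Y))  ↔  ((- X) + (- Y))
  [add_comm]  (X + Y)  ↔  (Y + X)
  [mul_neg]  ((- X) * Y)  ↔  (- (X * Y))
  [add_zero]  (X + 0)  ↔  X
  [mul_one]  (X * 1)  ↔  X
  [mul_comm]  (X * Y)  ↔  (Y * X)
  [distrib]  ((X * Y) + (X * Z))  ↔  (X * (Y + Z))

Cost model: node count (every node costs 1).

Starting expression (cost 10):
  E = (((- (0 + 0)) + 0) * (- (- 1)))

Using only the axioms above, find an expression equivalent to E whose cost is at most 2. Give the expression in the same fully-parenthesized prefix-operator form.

(- 0)   [cost 2]

step 1: add_zero (→) rewrites (0 + 0) into 0, now (((- 0) + 0) * (- (- 1)))
step 2: add_zero (→) rewrites ((- 0) + 0) into (- 0), now ((- 0) * (- (- 1)))
step 3: neg_neg (→) rewrites (- (- 1)) into 1, now ((- 0) * 1)
step 4: mul_one (→) rewrites ((- 0) * 1) into (- 0), reaching cost 2 (bound 2)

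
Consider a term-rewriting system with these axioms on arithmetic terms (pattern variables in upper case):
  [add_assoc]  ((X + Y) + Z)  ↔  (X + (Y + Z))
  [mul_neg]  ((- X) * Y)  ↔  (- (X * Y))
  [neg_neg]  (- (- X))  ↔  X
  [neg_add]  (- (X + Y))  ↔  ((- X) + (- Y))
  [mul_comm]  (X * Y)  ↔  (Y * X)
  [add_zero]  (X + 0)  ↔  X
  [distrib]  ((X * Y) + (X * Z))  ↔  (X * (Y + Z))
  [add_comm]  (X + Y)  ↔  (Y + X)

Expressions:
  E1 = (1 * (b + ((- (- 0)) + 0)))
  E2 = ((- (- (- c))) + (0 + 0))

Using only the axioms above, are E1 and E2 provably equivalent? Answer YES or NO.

The axioms are sound identities: if E1 ↔* E2 then E1 and E2 evaluate identically under any assignment.
Under b=0, c=1: E1 evaluates to 0, E2 to -1. Distinct ⇒ no rewrite sequence connects them.

NO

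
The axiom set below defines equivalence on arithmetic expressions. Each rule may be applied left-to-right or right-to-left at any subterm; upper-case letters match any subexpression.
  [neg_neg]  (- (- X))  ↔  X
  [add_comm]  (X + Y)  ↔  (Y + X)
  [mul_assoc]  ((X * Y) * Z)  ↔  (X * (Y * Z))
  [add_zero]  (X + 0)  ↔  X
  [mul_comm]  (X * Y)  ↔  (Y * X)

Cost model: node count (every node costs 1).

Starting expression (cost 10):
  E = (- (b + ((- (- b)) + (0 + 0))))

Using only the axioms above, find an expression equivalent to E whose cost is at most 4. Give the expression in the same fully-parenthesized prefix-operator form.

1. [neg_neg →] (- (- b))  →  b;  E = (- (b + (b + (0 + 0))))
2. [add_zero →] (0 + 0)  →  0;  E = (- (b + (b + 0)))
3. [add_zero →] (b + 0)  →  b;  cost 4 ≤ 4, done

(- (b + b))   [cost 4]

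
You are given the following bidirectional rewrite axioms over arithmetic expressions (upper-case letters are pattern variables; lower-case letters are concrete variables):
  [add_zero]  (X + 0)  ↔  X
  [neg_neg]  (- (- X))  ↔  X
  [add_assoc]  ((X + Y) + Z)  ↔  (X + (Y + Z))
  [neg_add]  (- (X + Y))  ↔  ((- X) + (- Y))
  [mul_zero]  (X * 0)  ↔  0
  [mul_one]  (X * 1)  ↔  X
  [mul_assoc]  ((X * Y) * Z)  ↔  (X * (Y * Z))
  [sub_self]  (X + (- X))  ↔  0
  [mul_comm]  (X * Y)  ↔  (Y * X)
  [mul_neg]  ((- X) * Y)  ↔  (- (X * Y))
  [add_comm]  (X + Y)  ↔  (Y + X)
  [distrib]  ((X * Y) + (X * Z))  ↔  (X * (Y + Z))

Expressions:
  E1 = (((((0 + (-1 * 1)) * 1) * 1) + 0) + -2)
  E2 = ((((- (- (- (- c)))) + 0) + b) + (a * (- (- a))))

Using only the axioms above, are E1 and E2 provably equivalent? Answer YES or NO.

Every axiom is a valid identity, so a rewrite proof would force E1 and E2 to agree under every assignment.
At a=0, b=0, c=0: E1 = -3 but E2 = 0; they differ, so no derivation exists.

NO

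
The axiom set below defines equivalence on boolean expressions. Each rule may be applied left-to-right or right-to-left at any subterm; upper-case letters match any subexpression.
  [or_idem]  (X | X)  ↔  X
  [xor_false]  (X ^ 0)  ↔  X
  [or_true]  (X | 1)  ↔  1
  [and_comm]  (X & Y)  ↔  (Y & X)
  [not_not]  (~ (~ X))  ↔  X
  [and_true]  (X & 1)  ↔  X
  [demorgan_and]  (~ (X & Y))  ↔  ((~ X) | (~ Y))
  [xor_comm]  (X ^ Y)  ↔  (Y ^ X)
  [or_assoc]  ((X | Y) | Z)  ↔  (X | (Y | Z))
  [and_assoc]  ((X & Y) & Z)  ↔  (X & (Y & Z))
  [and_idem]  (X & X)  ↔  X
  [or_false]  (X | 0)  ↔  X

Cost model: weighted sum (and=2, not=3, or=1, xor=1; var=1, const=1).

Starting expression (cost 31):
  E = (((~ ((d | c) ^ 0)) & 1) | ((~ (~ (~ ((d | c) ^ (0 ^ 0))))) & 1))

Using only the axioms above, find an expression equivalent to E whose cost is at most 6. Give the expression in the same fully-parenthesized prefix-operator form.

1. [not_not →] (~ (~ ((d | c) ^ (0 ^ 0))))  →  ((d | c) ^ (0 ^ 0));  E = (((~ ((d | c) ^ 0)) & 1) | ((~ ((d | c) ^ (0 ^ 0))) & 1))
2. [xor_false →] (0 ^ 0)  →  0;  E = (((~ ((d | c) ^ 0)) & 1) | ((~ ((d | c) ^ 0)) & 1))
3. [or_idem →] (((~ ((d | c) ^ 0)) & 1) | ((~ ((d | c) ^ 0)) & 1))  →  ((~ ((d | c) ^ 0)) & 1)
4. [and_true →] ((~ ((d | c) ^ 0)) & 1)  →  (~ ((d | c) ^ 0))
5. [xor_false →] ((d | c) ^ 0)  →  (d | c);  cost 6 ≤ 6, done

(~ (d | c))   [cost 6]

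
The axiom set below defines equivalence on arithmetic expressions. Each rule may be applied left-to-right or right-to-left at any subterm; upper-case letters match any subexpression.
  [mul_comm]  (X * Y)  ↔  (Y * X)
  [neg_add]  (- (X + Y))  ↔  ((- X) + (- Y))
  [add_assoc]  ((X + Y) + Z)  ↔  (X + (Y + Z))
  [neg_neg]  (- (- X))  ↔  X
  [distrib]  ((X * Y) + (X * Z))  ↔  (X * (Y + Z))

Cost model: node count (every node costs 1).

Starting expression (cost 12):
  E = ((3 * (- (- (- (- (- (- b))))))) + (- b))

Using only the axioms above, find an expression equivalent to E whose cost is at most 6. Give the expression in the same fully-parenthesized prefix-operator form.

((3 * b) + (- b))   [cost 6]

step 1: neg_neg (→) rewrites (- (- b)) into b, now ((3 * (- (- (- (- b))))) + (- b))
step 2: neg_neg (→) rewrites (- (- (- b))) into (- b), now ((3 * (- (- b))) + (- b))
step 3: neg_neg (→) rewrites (- (- b)) into b, reaching cost 6 (bound 6)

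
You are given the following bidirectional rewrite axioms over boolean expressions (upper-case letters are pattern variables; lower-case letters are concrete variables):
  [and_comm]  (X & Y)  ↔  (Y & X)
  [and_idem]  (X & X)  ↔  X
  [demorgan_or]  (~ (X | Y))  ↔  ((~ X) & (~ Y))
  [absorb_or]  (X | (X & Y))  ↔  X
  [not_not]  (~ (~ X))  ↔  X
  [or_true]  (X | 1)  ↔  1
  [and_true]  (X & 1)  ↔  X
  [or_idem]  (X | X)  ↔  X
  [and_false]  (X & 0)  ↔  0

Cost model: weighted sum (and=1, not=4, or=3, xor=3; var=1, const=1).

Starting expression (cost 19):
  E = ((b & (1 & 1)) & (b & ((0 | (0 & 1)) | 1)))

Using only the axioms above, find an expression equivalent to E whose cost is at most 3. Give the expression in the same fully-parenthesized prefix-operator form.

(b & 1)   [cost 3]

(1) (0 | (0 & 1))  =[absorb_or →]=  0    ⊢ ((b & (1 & 1)) & (b & (0 | 1)))
(2) (1 & 1)  =[and_true →]=  1    ⊢ ((b & 1) & (b & (0 | 1)))
(3) (0 | 1)  =[or_true →]=  1    ⊢ ((b & 1) & (b & 1))
(4) ((b & 1) & (b & 1))  =[and_idem →]=  (b & 1)    ⊢ cost 3, within 3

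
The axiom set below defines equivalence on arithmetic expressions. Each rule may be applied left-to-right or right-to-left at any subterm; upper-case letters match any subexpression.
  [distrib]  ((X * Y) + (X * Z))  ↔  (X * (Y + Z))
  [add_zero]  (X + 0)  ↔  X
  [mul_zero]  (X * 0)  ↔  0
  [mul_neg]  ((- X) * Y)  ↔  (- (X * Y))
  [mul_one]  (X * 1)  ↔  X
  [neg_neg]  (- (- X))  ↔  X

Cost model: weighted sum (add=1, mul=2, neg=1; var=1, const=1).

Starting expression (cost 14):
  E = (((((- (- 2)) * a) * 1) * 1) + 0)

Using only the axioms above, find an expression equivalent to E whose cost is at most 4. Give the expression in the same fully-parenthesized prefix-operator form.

(2 * a)   [cost 4]

1. [neg_neg →] (- (- 2))  →  2;  E = ((((2 * a) * 1) * 1) + 0)
2. [mul_one →] (((2 * a) * 1) * 1)  →  ((2 * a) * 1);  E = (((2 * a) * 1) + 0)
3. [mul_one →] ((2 * a) * 1)  →  (2 * a);  E = ((2 * a) + 0)
4. [add_zero →] ((2 * a) + 0)  →  (2 * a);  cost 4 ≤ 4, done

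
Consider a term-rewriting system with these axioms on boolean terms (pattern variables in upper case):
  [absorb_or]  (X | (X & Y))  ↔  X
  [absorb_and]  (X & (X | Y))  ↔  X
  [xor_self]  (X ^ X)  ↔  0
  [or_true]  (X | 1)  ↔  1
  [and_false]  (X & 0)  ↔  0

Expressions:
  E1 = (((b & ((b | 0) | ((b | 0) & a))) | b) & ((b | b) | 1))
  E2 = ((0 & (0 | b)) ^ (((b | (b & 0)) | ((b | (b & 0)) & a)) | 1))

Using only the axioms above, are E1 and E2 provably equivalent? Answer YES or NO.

All listed rules preserve value, hence provable equivalence implies equal values everywhere; look for a separating assignment.
a=0, b=0 gives E1 ↦ 0, E2 ↦ 1; values differ ⇒ not provably equivalent.

NO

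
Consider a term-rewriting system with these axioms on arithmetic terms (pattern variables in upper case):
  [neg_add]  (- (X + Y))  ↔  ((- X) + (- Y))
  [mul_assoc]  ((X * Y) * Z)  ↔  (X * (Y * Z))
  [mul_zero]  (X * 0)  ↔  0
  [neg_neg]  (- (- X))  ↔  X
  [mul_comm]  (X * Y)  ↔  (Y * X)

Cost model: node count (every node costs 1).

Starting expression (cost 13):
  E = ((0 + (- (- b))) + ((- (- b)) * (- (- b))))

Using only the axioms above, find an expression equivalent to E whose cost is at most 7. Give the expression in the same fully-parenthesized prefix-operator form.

((0 + b) + (b * b))   [cost 7]

(1) (- (- b))  =[neg_neg →]=  b    ⊢ ((0 + b) + ((- (- b)) * (- (- b))))
(2) (- (- b))  =[neg_neg →]=  b    ⊢ ((0 + b) + ((- (- b)) * b))
(3) (- (- b))  =[neg_neg →]=  b    ⊢ cost 7, within 7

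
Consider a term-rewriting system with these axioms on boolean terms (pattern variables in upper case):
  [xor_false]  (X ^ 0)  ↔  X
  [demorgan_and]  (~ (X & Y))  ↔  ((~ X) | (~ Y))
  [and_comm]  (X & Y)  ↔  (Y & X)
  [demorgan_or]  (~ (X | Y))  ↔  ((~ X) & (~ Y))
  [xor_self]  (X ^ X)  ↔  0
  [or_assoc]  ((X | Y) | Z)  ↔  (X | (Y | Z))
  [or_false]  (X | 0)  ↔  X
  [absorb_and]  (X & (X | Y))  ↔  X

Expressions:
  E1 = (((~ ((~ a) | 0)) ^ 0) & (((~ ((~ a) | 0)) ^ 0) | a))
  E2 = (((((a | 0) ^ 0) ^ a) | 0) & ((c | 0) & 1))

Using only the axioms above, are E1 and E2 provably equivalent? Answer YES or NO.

The axioms are sound identities: if E1 ↔* E2 then E1 and E2 evaluate identically under any assignment.
Under a=1, c=0: E1 evaluates to 1, E2 to 0. Distinct ⇒ no rewrite sequence connects them.

NO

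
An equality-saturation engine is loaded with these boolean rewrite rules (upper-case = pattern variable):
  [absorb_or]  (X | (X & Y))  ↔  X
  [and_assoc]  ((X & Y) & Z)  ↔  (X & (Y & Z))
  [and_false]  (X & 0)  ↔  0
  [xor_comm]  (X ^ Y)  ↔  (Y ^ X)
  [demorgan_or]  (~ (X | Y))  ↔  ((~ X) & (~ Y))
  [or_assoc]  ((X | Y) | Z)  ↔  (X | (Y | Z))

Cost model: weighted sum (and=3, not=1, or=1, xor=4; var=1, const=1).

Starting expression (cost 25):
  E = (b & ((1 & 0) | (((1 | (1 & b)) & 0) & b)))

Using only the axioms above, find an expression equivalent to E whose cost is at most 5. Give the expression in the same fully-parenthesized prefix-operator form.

(b & 0)   [cost 5]

1. [absorb_or →] (1 | (1 & b))  →  1;  E = (b & ((1 & 0) | ((1 & 0) & b)))
2. [absorb_or →] ((1 & 0) | ((1 & 0) & b))  →  (1 & 0);  E = (b & (1 & 0))
3. [and_false →] (1 & 0)  →  0;  cost 5 ≤ 5, done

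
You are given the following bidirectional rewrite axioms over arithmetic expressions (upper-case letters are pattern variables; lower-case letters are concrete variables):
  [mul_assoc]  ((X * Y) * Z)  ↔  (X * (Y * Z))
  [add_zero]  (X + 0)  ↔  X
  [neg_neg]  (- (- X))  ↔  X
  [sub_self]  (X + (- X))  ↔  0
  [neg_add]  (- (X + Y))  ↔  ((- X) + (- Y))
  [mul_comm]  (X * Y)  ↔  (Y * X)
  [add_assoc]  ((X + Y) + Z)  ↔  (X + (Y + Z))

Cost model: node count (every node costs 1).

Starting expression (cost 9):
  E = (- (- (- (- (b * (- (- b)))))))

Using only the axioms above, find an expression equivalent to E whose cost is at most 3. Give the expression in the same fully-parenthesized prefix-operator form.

(b * b)   [cost 3]

(1) (- (- (- (- (b * (- (- b)))))))  =[neg_neg →]=  (- (- (b * (- (- b)))))
(2) (- (- (b * (- (- b)))))  =[neg_neg →]=  (b * (- (- b)))
(3) (- (- b))  =[neg_neg →]=  b    ⊢ cost 3, within 3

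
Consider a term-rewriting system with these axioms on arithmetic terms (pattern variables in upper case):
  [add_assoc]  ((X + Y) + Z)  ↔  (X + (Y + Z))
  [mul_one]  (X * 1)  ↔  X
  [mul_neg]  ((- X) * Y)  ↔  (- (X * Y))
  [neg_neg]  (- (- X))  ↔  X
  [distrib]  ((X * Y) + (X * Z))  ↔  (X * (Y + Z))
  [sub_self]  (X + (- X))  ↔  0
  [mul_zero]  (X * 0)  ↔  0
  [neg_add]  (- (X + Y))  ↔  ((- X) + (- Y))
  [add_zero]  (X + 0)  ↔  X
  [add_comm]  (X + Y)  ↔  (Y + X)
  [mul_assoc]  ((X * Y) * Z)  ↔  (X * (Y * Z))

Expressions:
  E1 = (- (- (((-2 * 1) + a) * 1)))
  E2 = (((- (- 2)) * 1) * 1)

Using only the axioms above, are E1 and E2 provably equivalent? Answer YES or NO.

The axioms are sound identities: if E1 ↔* E2 then E1 and E2 evaluate identically under any assignment.
Under a=0: E1 evaluates to -2, E2 to 2. Distinct ⇒ no rewrite sequence connects them.

NO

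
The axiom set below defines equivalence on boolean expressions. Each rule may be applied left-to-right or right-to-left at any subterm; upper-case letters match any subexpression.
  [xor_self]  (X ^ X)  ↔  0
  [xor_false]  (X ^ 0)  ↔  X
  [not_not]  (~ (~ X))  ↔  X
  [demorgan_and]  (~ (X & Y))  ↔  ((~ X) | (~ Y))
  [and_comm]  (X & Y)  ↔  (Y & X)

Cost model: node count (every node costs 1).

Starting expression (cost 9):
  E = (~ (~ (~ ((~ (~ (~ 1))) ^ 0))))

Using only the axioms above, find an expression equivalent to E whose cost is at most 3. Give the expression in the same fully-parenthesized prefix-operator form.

(~ (~ 1))   [cost 3]

(1) (~ (~ ((~ (~ (~ 1))) ^ 0)))  =[not_not →]=  ((~ (~ (~ 1))) ^ 0)    ⊢ (~ ((~ (~ (~ 1))) ^ 0))
(2) ((~ (~ (~ 1))) ^ 0)  =[xor_false →]=  (~ (~ (~ 1)))    ⊢ (~ (~ (~ (~ 1))))
(3) (~ (~ 1))  =[not_not →]=  1    ⊢ cost 3, within 3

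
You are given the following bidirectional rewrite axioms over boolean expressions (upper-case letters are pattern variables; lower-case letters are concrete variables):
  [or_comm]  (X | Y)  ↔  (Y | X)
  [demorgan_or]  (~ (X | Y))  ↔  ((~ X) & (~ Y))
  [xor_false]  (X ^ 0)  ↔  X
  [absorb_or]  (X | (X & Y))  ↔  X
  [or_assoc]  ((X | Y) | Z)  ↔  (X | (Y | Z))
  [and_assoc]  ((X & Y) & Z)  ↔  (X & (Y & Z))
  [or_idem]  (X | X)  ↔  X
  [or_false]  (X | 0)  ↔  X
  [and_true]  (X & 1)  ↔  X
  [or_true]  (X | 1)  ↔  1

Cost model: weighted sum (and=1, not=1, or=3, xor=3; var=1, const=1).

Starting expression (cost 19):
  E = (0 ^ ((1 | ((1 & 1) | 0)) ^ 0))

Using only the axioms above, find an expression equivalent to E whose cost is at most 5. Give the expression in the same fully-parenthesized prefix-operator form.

step 1: or_false (→) rewrites ((1 & 1) | 0) into (1 & 1), now (0 ^ ((1 | (1 & 1)) ^ 0))
step 2: absorb_or (→) rewrites (1 | (1 & 1)) into 1, now (0 ^ (1 ^ 0))
step 3: xor_false (→) rewrites (1 ^ 0) into 1, reaching cost 5 (bound 5)

(0 ^ 1)   [cost 5]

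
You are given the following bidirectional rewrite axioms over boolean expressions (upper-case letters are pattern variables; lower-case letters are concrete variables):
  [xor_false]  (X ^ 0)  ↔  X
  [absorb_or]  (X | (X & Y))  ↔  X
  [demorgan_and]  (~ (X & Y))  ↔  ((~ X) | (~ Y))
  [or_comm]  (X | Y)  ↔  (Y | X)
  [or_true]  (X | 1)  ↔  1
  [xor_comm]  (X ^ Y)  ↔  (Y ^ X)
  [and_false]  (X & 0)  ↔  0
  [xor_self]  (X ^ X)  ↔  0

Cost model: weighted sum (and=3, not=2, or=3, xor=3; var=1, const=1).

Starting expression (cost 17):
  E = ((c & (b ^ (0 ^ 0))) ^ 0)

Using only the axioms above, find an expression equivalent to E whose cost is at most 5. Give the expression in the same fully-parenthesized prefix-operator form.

(c & b)   [cost 5]

step 1: xor_false (→) rewrites ((c & (b ^ (0 ^ 0))) ^ 0) into (c & (b ^ (0 ^ 0)))
step 2: xor_false (→) rewrites (0 ^ 0) into 0, now (c & (b ^ 0))
step 3: xor_false (→) rewrites (b ^ 0) into b, reaching cost 5 (bound 5)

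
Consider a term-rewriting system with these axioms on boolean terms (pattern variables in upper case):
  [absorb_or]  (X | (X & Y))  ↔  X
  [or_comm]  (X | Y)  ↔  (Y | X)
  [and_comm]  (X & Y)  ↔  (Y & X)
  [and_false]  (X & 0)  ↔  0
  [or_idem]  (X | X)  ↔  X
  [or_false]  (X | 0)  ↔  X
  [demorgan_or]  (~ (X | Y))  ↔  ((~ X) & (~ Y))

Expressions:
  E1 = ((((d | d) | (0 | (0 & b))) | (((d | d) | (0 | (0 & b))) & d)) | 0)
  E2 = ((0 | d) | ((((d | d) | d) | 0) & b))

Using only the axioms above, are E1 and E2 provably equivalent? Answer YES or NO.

YES

1. [absorb_or →] (((d | d) | (0 | (0 & b))) | (((d | d) | (0 | (0 & b))) & d))  →  ((d | d) | (0 | (0 & b)));  E1 = (((d | d) | (0 | (0 & b))) | 0)
2. [absorb_or →] (0 | (0 & b))  →  0;  E1 = (((d | d) | 0) | 0)
3. [or_idem →] (d | d)  →  d;  E1 = ((d | 0) | 0)
4. [or_false →] (d | 0)  →  d;  E1 = (d | 0)
5. [absorb_or ←] (d | 0)  →  ((d | 0) | ((d | 0) & b))
6. [or_comm →] (d | 0)  →  (0 | d);  E1 = ((0 | d) | ((d | 0) & b))
7. [or_idem ←] d  →  (d | d);  E1 = ((0 | d) | (((d | d) | 0) & b))
8. [or_idem ←] d  →  (d | d);  this is E2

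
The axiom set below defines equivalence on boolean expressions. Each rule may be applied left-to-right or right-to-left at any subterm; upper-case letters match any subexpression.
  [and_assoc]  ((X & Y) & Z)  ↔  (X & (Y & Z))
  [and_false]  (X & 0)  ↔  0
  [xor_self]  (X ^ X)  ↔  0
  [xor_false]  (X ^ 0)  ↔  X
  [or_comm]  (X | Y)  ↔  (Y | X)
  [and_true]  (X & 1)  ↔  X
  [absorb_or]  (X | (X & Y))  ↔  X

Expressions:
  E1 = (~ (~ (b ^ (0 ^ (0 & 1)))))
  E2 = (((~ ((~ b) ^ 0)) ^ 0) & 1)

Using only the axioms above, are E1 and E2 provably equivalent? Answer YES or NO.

YES

1. [and_true →] (0 & 1)  →  0;  E1 = (~ (~ (b ^ (0 ^ 0))))
2. [xor_false →] (0 ^ 0)  →  0;  E1 = (~ (~ (b ^ 0)))
3. [xor_false →] (b ^ 0)  →  b;  E1 = (~ (~ b))
4. [xor_false ←] (~ (~ b))  →  ((~ (~ b)) ^ 0)
5. [xor_false ←] (~ b)  →  ((~ b) ^ 0);  E1 = ((~ ((~ b) ^ 0)) ^ 0)
6. [and_true ←] ((~ ((~ b) ^ 0)) ^ 0)  →  (((~ ((~ b) ^ 0)) ^ 0) & 1);  this is E2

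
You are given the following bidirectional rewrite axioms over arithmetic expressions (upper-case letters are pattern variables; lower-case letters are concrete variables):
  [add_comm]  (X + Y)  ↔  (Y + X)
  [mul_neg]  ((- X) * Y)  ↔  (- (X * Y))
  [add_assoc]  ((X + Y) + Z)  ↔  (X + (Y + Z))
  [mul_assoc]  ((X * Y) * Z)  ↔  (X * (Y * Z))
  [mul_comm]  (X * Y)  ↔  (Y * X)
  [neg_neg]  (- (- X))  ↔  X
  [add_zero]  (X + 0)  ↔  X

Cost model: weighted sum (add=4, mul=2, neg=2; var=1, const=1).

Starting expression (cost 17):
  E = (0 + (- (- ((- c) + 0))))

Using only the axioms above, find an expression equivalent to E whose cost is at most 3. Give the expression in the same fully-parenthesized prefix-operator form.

step 1: neg_neg (→) rewrites (- (- ((- c) + 0))) into ((- c) + 0), now (0 + ((- c) + 0))
step 2: add_comm (→) rewrites (0 + ((- c) + 0)) into (((- c) + 0) + 0)
step 3: add_zero (→) rewrites ((- c) + 0) into (- c), now ((- c) + 0)
step 4: add_zero (→) rewrites ((- c) + 0) into (- c), reaching cost 3 (bound 3)

(- c)   [cost 3]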